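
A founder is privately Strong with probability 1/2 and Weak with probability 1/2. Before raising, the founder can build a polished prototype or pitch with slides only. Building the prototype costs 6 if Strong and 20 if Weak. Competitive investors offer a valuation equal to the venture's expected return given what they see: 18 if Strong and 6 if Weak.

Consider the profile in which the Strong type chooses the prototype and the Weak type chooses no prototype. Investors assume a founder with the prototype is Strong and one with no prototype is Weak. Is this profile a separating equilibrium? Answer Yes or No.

Yes

Under these beliefs, the prototype earns valuation 18 and no prototype earns valuation 6.
Strong: the prototype nets 18 − 6 = 12; no prototype nets 6. Strong prefers the prototype.
Weak: the prototype nets 18 − 20 = -2; no prototype nets 6. Weak prefers no prototype.
Neither type deviates, so the separating profile is an equilibrium.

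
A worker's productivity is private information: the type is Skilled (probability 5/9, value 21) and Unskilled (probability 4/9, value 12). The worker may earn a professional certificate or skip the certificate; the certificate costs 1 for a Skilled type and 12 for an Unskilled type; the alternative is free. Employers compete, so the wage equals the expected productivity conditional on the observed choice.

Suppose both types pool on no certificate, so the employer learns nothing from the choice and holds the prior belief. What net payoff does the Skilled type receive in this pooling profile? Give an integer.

Pooled wage = 5/9·21 + 4/9·12 = 17.
Skilled pays no cost for no certificate, so net payoff = 17.

17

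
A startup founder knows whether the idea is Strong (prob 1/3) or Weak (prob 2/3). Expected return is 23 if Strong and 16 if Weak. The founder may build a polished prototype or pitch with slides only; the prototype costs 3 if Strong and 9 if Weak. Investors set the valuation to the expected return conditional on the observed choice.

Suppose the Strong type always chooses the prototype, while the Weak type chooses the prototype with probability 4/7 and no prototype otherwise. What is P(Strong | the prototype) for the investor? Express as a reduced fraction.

7/15

P(the prototype) = (1/3)·1 + (2/3)·(4/7) = 5/7.
By Bayes' rule, P(Strong | the prototype) = (1/3) / (5/7) = 7/15.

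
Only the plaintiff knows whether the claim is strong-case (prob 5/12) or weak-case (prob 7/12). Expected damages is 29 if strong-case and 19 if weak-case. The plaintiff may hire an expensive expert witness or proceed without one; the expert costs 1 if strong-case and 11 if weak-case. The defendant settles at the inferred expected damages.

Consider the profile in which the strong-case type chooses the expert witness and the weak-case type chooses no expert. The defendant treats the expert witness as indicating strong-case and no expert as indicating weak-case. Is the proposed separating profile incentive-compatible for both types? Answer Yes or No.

Under these beliefs, the expert witness earns settlement 29 and no expert earns settlement 19.
strong-case: the expert witness nets 29 − 1 = 28; no expert nets 19. strong-case prefers the expert witness.
weak-case: the expert witness nets 29 − 11 = 18; no expert nets 19. weak-case prefers no expert.
Neither type deviates, so the separating profile is an equilibrium.

Yes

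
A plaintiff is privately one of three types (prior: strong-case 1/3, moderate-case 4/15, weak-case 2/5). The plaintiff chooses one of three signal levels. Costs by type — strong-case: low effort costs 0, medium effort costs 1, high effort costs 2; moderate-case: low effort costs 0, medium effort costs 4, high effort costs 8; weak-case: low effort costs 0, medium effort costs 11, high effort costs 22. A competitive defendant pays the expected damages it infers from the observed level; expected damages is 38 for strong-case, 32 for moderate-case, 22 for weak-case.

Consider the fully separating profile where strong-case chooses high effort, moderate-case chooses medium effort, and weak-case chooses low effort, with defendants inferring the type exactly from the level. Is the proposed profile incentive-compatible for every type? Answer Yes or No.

No

Separating settlements: high effort → 38, medium effort → 32, low effort → 22.
strong-case (assigned high effort): low effort: 22 − 0 = 22; medium effort: 32 − 1 = 31; high effort: 38 − 2 = 36. strong-case stays.
moderate-case (assigned medium effort): low effort: 22 − 0 = 22; medium effort: 32 − 4 = 28; high effort: 38 − 8 = 30. moderate-case prefers high effort.
weak-case (assigned low effort): low effort: 22 − 0 = 22; medium effort: 32 − 11 = 21; high effort: 38 − 22 = 16. weak-case stays.
At least one type deviates; the separating profile fails.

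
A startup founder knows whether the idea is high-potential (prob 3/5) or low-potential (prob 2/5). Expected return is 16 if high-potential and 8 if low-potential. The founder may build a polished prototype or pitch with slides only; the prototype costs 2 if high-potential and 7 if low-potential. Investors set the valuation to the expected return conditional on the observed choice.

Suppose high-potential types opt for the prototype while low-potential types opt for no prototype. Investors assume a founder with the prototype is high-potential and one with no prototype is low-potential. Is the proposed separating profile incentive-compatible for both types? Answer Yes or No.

Under these beliefs, the prototype earns valuation 16 and no prototype earns valuation 8.
high-potential: the prototype nets 16 − 2 = 14; no prototype nets 8. high-potential prefers the prototype.
low-potential: the prototype nets 16 − 7 = 9; no prototype nets 8. low-potential would deviate to the prototype.
low-potential has a profitable deviation, so the profile is not an equilibrium.

No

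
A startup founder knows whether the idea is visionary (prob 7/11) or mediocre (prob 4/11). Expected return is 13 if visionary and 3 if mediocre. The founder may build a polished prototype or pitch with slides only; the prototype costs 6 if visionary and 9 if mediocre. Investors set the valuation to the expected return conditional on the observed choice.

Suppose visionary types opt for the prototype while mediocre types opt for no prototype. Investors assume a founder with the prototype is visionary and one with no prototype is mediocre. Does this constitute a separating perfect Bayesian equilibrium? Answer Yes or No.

No

Under these beliefs, the prototype earns valuation 13 and no prototype earns valuation 3.
visionary: the prototype nets 13 − 6 = 7; no prototype nets 3. visionary prefers the prototype.
mediocre: the prototype nets 13 − 9 = 4; no prototype nets 3. mediocre would deviate to the prototype.
mediocre has a profitable deviation, so the profile is not an equilibrium.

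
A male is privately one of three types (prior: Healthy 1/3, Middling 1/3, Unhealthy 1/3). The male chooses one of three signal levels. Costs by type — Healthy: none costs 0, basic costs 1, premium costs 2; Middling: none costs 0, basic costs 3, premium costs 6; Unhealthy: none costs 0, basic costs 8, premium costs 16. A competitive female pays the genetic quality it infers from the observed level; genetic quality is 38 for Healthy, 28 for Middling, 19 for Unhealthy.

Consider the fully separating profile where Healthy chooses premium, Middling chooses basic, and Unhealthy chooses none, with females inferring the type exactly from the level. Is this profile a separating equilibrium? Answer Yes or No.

Separating mating payoffs: premium → 38, basic → 28, none → 19.
Healthy (assigned premium): none: 19 − 0 = 19; basic: 28 − 1 = 27; premium: 38 − 2 = 36. Healthy stays.
Middling (assigned basic): none: 19 − 0 = 19; basic: 28 − 3 = 25; premium: 38 − 6 = 32. Middling prefers premium.
Unhealthy (assigned none): none: 19 − 0 = 19; basic: 28 − 8 = 20; premium: 38 − 16 = 22. Unhealthy prefers premium.
At least one type deviates; the separating profile fails.

No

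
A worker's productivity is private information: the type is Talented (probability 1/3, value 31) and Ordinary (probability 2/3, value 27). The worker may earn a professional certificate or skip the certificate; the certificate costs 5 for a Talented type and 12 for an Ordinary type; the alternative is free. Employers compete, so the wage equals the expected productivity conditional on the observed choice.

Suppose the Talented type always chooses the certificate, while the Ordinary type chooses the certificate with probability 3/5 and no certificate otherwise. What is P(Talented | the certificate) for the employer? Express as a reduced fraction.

P(the certificate) = (1/3)·1 + (2/3)·(3/5) = 11/15.
By Bayes' rule, P(Talented | the certificate) = (1/3) / (11/15) = 5/11.

5/11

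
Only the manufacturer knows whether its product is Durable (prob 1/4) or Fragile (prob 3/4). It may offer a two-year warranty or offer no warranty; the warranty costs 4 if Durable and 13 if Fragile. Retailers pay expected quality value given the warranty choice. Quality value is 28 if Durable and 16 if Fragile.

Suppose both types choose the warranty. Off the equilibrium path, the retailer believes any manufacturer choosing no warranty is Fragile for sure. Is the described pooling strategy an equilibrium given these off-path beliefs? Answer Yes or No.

No

On path, the retailer holds the prior and pays 1/4·28 + 3/4·16 = 19. Off path (no warranty), believing Fragile, it pays 16.
Durable: the warranty nets 19 − 4 = 15; no warranty nets 16. Durable would deviate.
Fragile: the warranty nets 19 − 13 = 6; no warranty nets 16. Fragile would deviate.
A type deviates, so pooling fails.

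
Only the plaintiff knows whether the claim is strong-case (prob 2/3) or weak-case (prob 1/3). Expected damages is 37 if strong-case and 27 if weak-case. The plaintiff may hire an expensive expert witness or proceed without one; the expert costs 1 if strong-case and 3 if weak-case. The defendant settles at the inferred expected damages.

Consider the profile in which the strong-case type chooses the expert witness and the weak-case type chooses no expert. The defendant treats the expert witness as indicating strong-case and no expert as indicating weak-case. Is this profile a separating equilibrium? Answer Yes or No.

Under these beliefs, the expert witness earns settlement 37 and no expert earns settlement 27.
strong-case: the expert witness nets 37 − 1 = 36; no expert nets 27. strong-case prefers the expert witness.
weak-case: the expert witness nets 37 − 3 = 34; no expert nets 27. weak-case would deviate to the expert witness.
weak-case has a profitable deviation, so the profile is not an equilibrium.

No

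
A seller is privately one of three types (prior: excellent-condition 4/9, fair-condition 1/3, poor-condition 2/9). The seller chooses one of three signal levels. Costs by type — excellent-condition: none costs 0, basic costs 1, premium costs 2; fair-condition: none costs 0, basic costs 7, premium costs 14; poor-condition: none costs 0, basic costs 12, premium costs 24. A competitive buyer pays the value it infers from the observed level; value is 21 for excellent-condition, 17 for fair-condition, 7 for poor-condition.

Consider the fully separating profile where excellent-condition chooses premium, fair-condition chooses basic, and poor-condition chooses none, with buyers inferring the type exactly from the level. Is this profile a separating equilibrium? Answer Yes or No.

Yes

Separating prices: premium → 21, basic → 17, none → 7.
excellent-condition (assigned premium): none: 7 − 0 = 7; basic: 17 − 1 = 16; premium: 21 − 2 = 19. excellent-condition stays.
fair-condition (assigned basic): none: 7 − 0 = 7; basic: 17 − 7 = 10; premium: 21 − 14 = 7. fair-condition stays.
poor-condition (assigned none): none: 7 − 0 = 7; basic: 17 − 12 = 5; premium: 21 − 24 = -3. poor-condition stays.
Every type prefers its assigned level; separation holds.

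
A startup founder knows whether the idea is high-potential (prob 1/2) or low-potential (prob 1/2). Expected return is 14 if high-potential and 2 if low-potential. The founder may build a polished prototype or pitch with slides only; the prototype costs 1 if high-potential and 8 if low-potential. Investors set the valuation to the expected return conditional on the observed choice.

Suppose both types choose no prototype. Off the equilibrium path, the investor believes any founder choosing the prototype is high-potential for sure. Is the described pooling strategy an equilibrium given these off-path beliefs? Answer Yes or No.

On path, the investor holds the prior and pays 1/2·14 + 1/2·2 = 8. Off path (the prototype), believing high-potential, it pays 14.
high-potential: no prototype nets 8; the prototype nets 14 − 1 = 13. high-potential would deviate.
low-potential: no prototype nets 8; the prototype nets 14 − 8 = 6. low-potential stays.
A type deviates, so pooling fails.

No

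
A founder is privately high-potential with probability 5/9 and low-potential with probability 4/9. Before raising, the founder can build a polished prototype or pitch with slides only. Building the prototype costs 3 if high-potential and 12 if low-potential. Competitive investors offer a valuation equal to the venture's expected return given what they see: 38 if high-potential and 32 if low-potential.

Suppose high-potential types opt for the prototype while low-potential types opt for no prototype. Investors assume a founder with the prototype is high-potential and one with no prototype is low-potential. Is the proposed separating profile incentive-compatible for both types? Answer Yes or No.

Yes

Under these beliefs, the prototype earns valuation 38 and no prototype earns valuation 32.
high-potential: the prototype nets 38 − 3 = 35; no prototype nets 32. high-potential prefers the prototype.
low-potential: the prototype nets 38 − 12 = 26; no prototype nets 32. low-potential prefers no prototype.
Neither type deviates, so the separating profile is an equilibrium.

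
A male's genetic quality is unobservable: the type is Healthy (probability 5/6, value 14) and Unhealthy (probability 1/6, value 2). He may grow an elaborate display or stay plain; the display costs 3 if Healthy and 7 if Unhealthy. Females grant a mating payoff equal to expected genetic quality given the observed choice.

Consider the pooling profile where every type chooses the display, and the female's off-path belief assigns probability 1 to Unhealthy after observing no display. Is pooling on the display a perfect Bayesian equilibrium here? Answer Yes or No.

On path, the female holds the prior and pays 5/6·14 + 1/6·2 = 12. Off path (no display), believing Unhealthy, it pays 2.
Healthy: the display nets 12 − 3 = 9; no display nets 2. Healthy stays.
Unhealthy: the display nets 12 − 7 = 5; no display nets 2. Unhealthy stays.
No type deviates, so pooling is sustained.

Yes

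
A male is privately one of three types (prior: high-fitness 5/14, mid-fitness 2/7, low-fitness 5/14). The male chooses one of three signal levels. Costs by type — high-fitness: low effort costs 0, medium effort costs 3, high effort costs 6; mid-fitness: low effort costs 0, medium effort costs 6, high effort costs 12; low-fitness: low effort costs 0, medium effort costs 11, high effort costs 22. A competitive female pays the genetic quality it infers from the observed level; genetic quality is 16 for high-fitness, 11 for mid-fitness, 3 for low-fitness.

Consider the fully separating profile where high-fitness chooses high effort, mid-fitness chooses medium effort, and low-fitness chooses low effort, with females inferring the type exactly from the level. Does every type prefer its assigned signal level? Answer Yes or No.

Separating mating payoffs: high effort → 16, medium effort → 11, low effort → 3.
high-fitness (assigned high effort): low effort: 3 − 0 = 3; medium effort: 11 − 3 = 8; high effort: 16 − 6 = 10. high-fitness stays.
mid-fitness (assigned medium effort): low effort: 3 − 0 = 3; medium effort: 11 − 6 = 5; high effort: 16 − 12 = 4. mid-fitness stays.
low-fitness (assigned low effort): low effort: 3 − 0 = 3; medium effort: 11 − 11 = 0; high effort: 16 − 22 = -6. low-fitness stays.
Every type prefers its assigned level; separation holds.

Yes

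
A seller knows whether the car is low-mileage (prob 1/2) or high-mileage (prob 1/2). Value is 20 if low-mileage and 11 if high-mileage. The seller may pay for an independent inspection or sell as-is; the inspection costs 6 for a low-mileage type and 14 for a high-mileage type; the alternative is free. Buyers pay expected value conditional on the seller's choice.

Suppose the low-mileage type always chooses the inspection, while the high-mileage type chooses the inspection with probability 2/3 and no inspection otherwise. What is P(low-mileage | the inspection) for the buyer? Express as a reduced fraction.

P(the inspection) = (1/2)·1 + (1/2)·(2/3) = 5/6.
By Bayes' rule, P(low-mileage | the inspection) = (1/2) / (5/6) = 3/5.

3/5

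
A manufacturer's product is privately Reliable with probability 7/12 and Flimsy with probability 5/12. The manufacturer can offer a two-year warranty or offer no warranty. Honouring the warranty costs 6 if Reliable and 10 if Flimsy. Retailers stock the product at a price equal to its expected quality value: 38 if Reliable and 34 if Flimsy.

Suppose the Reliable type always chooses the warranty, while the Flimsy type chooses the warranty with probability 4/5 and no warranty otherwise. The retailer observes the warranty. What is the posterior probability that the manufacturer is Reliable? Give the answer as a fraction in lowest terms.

7/11

P(the warranty) = (7/12)·1 + (5/12)·(4/5) = 11/12.
By Bayes' rule, P(Reliable | the warranty) = (7/12) / (11/12) = 7/11.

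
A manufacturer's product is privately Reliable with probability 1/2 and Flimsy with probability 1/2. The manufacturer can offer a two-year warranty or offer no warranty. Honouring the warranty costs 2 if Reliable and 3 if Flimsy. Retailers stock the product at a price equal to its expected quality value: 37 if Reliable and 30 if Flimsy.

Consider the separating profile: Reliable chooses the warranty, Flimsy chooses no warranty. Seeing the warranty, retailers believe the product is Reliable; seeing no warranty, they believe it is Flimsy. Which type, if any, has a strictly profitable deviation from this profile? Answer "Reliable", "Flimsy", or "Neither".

The warranty pays 37; no warranty pays 30.
Reliable: assigned the warranty, nets 37 − 2 = 35; deviating to no warranty nets 30.
Flimsy: assigned no warranty, nets 30; deviating to the warranty nets 37 − 3 = 34.
The Flimsy type gains 4 by deviating.

Flimsy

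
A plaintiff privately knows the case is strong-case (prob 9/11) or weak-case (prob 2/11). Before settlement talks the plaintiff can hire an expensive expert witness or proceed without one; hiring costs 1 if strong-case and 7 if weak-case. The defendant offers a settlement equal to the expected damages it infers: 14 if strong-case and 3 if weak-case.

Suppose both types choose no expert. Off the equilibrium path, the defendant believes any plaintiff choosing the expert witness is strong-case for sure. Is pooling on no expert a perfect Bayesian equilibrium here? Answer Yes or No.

No

On path, the defendant holds the prior and pays 9/11·14 + 2/11·3 = 12. Off path (the expert witness), believing strong-case, it pays 14.
strong-case: no expert nets 12; the expert witness nets 14 − 1 = 13. strong-case would deviate.
weak-case: no expert nets 12; the expert witness nets 14 − 7 = 7. weak-case stays.
A type deviates, so pooling fails.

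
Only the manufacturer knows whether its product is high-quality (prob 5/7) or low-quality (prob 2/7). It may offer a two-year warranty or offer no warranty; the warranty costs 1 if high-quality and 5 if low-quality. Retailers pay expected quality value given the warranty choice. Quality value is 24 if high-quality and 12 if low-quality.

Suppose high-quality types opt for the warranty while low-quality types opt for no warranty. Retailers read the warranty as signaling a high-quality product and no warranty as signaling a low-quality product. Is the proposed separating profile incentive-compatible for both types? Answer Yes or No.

No

Under these beliefs, the warranty earns price 24 and no warranty earns price 12.
high-quality: the warranty nets 24 − 1 = 23; no warranty nets 12. high-quality prefers the warranty.
low-quality: the warranty nets 24 − 5 = 19; no warranty nets 12. low-quality would deviate to the warranty.
low-quality has a profitable deviation, so the profile is not an equilibrium.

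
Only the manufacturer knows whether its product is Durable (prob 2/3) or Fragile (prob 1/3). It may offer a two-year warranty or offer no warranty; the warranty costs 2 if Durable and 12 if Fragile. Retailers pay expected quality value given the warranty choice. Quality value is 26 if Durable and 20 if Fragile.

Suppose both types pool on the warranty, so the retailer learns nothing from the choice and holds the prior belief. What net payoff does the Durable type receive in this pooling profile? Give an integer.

Pooled price = 2/3·26 + 1/3·20 = 24.
Durable pays cost 2 for the warranty, so net payoff = 24 − 2 = 22.

22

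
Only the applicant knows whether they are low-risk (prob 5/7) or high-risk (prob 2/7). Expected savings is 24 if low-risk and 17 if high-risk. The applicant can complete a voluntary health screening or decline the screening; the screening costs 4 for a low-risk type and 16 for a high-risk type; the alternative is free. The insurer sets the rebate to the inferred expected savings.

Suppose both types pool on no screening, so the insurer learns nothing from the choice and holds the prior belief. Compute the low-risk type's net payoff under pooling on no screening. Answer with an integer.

22

Pooled rebate = 5/7·24 + 2/7·17 = 22.
low-risk pays no cost for no screening, so net payoff = 22.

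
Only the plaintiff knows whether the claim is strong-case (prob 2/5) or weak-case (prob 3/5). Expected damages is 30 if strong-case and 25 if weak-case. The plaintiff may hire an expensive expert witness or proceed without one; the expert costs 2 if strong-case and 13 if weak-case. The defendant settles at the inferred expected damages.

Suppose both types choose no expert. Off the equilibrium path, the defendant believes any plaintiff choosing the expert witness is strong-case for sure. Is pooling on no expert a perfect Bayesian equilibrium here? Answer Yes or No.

On path, the defendant holds the prior and pays 2/5·30 + 3/5·25 = 27. Off path (the expert witness), believing strong-case, it pays 30.
strong-case: no expert nets 27; the expert witness nets 30 − 2 = 28. strong-case would deviate.
weak-case: no expert nets 27; the expert witness nets 30 − 13 = 17. weak-case stays.
A type deviates, so pooling fails.

No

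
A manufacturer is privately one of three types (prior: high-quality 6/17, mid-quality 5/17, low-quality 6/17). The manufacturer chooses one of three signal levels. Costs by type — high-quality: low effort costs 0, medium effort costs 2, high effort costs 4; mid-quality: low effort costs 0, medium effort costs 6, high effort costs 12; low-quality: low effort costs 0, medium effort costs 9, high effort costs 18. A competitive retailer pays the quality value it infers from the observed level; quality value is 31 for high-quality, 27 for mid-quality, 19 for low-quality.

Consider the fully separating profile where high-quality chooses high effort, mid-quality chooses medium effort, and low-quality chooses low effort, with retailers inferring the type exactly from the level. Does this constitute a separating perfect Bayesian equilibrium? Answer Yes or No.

Separating prices: high effort → 31, medium effort → 27, low effort → 19.
high-quality (assigned high effort): low effort: 19 − 0 = 19; medium effort: 27 − 2 = 25; high effort: 31 − 4 = 27. high-quality stays.
mid-quality (assigned medium effort): low effort: 19 − 0 = 19; medium effort: 27 − 6 = 21; high effort: 31 − 12 = 19. mid-quality stays.
low-quality (assigned low effort): low effort: 19 − 0 = 19; medium effort: 27 − 9 = 18; high effort: 31 − 18 = 13. low-quality stays.
Every type prefers its assigned level; separation holds.

Yes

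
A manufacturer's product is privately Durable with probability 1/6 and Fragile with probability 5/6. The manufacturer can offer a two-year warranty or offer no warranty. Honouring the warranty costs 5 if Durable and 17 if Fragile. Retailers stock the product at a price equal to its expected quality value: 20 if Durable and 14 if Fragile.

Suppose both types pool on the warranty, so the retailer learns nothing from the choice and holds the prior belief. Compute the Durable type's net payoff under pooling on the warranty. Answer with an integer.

Pooled price = 1/6·20 + 5/6·14 = 15.
Durable pays cost 5 for the warranty, so net payoff = 15 − 5 = 10.

10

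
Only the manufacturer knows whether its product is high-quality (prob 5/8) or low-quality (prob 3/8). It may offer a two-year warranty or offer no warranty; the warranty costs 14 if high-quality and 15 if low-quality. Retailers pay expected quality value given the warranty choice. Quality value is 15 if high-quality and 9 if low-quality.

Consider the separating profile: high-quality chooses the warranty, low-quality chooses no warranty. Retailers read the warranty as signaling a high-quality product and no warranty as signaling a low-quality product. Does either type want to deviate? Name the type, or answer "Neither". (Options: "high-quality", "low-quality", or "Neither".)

high-quality

The warranty pays 15; no warranty pays 9.
high-quality: assigned the warranty, nets 15 − 14 = 1; deviating to no warranty nets 9.
low-quality: assigned no warranty, nets 9; deviating to the warranty nets 15 − 15 = 0.
The high-quality type gains 8 by deviating.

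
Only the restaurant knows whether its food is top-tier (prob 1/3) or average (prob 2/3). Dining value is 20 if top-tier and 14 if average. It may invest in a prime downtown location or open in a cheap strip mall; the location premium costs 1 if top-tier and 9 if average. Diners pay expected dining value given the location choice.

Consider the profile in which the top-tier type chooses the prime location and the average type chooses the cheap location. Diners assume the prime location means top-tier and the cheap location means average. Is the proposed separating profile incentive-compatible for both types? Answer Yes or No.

Yes

Under these beliefs, the prime location earns price premium 20 and the cheap location earns price premium 14.
top-tier: the prime location nets 20 − 1 = 19; the cheap location nets 14. top-tier prefers the prime location.
average: the prime location nets 20 − 9 = 11; the cheap location nets 14. average prefers the cheap location.
Neither type deviates, so the separating profile is an equilibrium.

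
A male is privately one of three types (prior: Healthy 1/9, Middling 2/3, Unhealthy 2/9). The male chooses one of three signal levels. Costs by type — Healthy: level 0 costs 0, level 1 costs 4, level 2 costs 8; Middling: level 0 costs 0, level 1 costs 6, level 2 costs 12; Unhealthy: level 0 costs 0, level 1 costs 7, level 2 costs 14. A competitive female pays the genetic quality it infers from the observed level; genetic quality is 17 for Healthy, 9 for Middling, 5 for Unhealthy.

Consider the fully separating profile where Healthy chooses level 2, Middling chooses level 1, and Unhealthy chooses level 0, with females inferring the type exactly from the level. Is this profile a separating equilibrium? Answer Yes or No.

No

Separating mating payoffs: level 2 → 17, level 1 → 9, level 0 → 5.
Healthy (assigned level 2): level 0: 5 − 0 = 5; level 1: 9 − 4 = 5; level 2: 17 − 8 = 9. Healthy stays.
Middling (assigned level 1): level 0: 5 − 0 = 5; level 1: 9 − 6 = 3; level 2: 17 − 12 = 5. Middling prefers level 0.
Unhealthy (assigned level 0): level 0: 5 − 0 = 5; level 1: 9 − 7 = 2; level 2: 17 − 14 = 3. Unhealthy stays.
At least one type deviates; the separating profile fails.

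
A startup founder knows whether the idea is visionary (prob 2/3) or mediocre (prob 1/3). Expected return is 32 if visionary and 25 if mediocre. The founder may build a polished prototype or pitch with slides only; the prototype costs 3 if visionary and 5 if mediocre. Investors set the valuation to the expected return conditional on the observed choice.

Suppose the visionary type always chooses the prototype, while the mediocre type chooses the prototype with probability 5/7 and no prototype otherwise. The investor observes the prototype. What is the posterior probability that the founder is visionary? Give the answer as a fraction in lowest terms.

P(the prototype) = (2/3)·1 + (1/3)·(5/7) = 19/21.
By Bayes' rule, P(visionary | the prototype) = (2/3) / (19/21) = 14/19.

14/19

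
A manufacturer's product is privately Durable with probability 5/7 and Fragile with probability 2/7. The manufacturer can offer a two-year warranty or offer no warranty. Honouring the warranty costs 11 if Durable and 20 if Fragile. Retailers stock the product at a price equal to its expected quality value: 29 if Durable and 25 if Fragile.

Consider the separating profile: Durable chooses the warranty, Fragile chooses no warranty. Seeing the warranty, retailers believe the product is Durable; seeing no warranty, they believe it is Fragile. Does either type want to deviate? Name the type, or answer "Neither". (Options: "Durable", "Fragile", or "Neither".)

The warranty pays 29; no warranty pays 25.
Durable: assigned the warranty, nets 29 − 11 = 18; deviating to no warranty nets 25.
Fragile: assigned no warranty, nets 25; deviating to the warranty nets 29 − 20 = 9.
The Durable type gains 7 by deviating.

Durable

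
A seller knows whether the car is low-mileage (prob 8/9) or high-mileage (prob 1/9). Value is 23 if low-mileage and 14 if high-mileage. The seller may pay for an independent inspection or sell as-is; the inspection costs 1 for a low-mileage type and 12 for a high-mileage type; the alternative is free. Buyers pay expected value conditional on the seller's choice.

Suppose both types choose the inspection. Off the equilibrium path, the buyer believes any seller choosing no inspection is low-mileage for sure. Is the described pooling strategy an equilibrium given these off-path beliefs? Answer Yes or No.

On path, the buyer holds the prior and pays 8/9·23 + 1/9·14 = 22. Off path (no inspection), believing low-mileage, it pays 23.
low-mileage: the inspection nets 22 − 1 = 21; no inspection nets 23. low-mileage would deviate.
high-mileage: the inspection nets 22 − 12 = 10; no inspection nets 23. high-mileage would deviate.
A type deviates, so pooling fails.

No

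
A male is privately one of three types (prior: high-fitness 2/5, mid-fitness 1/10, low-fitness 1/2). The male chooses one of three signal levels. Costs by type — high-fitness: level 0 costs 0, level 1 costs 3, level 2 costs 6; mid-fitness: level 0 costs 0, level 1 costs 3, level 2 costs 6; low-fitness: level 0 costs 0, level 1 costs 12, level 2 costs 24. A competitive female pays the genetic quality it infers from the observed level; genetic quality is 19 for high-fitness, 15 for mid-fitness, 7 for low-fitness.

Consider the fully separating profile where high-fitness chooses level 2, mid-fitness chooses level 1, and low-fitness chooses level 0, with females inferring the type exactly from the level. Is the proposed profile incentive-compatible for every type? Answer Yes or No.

Separating mating payoffs: level 2 → 19, level 1 → 15, level 0 → 7.
high-fitness (assigned level 2): level 0: 7 − 0 = 7; level 1: 15 − 3 = 12; level 2: 19 − 6 = 13. high-fitness stays.
mid-fitness (assigned level 1): level 0: 7 − 0 = 7; level 1: 15 − 3 = 12; level 2: 19 − 6 = 13. mid-fitness prefers level 2.
low-fitness (assigned level 0): level 0: 7 − 0 = 7; level 1: 15 − 12 = 3; level 2: 19 − 24 = -5. low-fitness stays.
At least one type deviates; the separating profile fails.

No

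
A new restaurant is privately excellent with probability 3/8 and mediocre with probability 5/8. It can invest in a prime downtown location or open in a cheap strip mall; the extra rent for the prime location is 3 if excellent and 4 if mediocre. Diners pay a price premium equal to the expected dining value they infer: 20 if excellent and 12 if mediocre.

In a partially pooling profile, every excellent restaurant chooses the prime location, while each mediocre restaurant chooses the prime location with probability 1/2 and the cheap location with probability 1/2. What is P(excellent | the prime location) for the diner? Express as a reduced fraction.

P(the prime location) = (3/8)·1 + (5/8)·(1/2) = 11/16.
By Bayes' rule, P(excellent | the prime location) = (3/8) / (11/16) = 6/11.

6/11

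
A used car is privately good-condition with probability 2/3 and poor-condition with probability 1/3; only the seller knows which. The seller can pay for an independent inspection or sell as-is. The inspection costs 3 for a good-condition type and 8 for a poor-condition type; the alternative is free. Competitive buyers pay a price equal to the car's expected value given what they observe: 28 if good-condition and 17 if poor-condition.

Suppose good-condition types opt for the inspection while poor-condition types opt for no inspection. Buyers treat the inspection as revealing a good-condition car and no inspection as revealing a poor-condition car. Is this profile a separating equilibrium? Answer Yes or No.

Under these beliefs, the inspection earns price 28 and no inspection earns price 17.
good-condition: the inspection nets 28 − 3 = 25; no inspection nets 17. good-condition prefers the inspection.
poor-condition: the inspection nets 28 − 8 = 20; no inspection nets 17. poor-condition would deviate to the inspection.
poor-condition has a profitable deviation, so the profile is not an equilibrium.

No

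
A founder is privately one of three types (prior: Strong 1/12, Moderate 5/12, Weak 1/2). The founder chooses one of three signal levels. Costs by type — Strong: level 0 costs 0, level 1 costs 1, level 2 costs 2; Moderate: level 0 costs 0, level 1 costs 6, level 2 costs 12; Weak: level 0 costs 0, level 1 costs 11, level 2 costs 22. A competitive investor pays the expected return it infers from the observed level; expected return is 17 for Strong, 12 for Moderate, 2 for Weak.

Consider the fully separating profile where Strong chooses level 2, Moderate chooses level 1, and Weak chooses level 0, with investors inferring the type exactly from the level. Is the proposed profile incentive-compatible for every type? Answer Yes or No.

Separating valuations: level 2 → 17, level 1 → 12, level 0 → 2.
Strong (assigned level 2): level 0: 2 − 0 = 2; level 1: 12 − 1 = 11; level 2: 17 − 2 = 15. Strong stays.
Moderate (assigned level 1): level 0: 2 − 0 = 2; level 1: 12 − 6 = 6; level 2: 17 − 12 = 5. Moderate stays.
Weak (assigned level 0): level 0: 2 − 0 = 2; level 1: 12 − 11 = 1; level 2: 17 − 22 = -5. Weak stays.
Every type prefers its assigned level; separation holds.

Yes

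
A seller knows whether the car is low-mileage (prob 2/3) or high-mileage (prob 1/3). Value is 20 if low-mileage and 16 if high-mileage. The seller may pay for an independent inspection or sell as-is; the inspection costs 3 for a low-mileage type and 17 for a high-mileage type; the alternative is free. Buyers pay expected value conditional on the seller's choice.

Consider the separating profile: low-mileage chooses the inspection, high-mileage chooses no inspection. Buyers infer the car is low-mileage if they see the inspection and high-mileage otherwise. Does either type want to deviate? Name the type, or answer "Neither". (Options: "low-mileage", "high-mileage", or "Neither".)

Neither

The inspection pays 20; no inspection pays 16.
low-mileage: assigned the inspection, nets 20 − 3 = 17; deviating to no inspection nets 16.
high-mileage: assigned no inspection, nets 16; deviating to the inspection nets 20 − 17 = 3.
Both types strictly prefer their assigned action; no profitable deviation.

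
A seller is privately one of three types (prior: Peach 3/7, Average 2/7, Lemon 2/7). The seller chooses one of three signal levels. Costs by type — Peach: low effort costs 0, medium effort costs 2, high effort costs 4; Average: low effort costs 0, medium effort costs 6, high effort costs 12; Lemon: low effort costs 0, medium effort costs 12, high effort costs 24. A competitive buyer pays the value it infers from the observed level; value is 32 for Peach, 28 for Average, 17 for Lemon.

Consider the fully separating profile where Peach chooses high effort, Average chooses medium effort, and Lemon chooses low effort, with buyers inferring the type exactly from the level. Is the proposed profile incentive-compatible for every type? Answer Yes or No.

Separating prices: high effort → 32, medium effort → 28, low effort → 17.
Peach (assigned high effort): low effort: 17 − 0 = 17; medium effort: 28 − 2 = 26; high effort: 32 − 4 = 28. Peach stays.
Average (assigned medium effort): low effort: 17 − 0 = 17; medium effort: 28 − 6 = 22; high effort: 32 − 12 = 20. Average stays.
Lemon (assigned low effort): low effort: 17 − 0 = 17; medium effort: 28 − 12 = 16; high effort: 32 − 24 = 8. Lemon stays.
Every type prefers its assigned level; separation holds.

Yes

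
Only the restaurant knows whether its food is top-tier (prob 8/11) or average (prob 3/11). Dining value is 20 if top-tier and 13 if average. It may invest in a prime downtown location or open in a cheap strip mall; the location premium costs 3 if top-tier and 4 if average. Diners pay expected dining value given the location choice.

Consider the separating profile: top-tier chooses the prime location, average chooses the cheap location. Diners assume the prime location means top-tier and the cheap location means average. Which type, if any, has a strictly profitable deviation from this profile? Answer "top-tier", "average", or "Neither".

The prime location pays 20; the cheap location pays 13.
top-tier: assigned the prime location, nets 20 − 3 = 17; deviating to the cheap location nets 13.
average: assigned the cheap location, nets 13; deviating to the prime location nets 20 − 4 = 16.
The average type gains 3 by deviating.

average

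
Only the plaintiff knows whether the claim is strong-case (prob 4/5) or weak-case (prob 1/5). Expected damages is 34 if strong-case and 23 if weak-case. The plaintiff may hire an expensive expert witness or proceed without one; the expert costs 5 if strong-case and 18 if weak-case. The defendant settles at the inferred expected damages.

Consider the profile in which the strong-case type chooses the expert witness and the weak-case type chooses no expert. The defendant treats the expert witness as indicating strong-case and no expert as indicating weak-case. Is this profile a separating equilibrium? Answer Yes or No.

Under these beliefs, the expert witness earns settlement 34 and no expert earns settlement 23.
strong-case: the expert witness nets 34 − 5 = 29; no expert nets 23. strong-case prefers the expert witness.
weak-case: the expert witness nets 34 − 18 = 16; no expert nets 23. weak-case prefers no expert.
Neither type deviates, so the separating profile is an equilibrium.

Yes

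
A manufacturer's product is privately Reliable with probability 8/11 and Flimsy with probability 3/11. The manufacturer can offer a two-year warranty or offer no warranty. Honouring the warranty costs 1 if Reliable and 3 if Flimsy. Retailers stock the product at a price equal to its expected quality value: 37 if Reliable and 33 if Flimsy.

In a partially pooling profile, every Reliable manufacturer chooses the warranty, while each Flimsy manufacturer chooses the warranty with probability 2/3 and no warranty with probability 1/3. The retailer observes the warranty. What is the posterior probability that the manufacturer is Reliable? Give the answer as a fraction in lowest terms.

4/5

P(the warranty) = (8/11)·1 + (3/11)·(2/3) = 10/11.
By Bayes' rule, P(Reliable | the warranty) = (8/11) / (10/11) = 4/5.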